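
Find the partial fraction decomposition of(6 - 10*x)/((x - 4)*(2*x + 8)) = -23/(8*(x + 4)) - 17/(8*(x - 4))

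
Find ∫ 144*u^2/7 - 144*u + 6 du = 48*u^3/7 - 72*u^2 + 6*u + C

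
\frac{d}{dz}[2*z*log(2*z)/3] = 2*log(z)/3 + 2*log(2)/3 + 2/3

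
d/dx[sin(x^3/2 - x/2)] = (3*x^2 - 1)*cos(x*(x^2 - 1)/2)/2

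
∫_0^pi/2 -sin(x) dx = -1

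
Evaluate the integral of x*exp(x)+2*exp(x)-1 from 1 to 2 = -2*E - 1 + 3*exp(2)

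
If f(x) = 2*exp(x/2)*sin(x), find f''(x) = (-3*sin(x)/2 + 2*cos(x))*exp(x/2)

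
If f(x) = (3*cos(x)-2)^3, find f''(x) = -225*cos(x)/4 + 108*cos(2*x) - 243*cos(3*x)/4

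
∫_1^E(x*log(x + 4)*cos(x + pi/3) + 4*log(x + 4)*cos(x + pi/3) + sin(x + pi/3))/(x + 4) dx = -log(5)*sin(1 + pi/3) + log(E + 4)*sin(pi/3 + E)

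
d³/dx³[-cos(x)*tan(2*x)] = 24*sin(x)*tan(2*x)^3 + 23*sin(x)*tan(2*x) - 48*cos(x)*tan(2*x)^4 - 58*cos(x)*tan(2*x)^2 - 10*cos(x)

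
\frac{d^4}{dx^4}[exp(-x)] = exp(-x)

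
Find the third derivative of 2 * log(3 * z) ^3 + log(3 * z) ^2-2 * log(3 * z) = (12*log(z)^2 - 32*log(z) + 24*log(3)*log(z) - 32*log(3) + 2 + 12*log(3)^2)/z^3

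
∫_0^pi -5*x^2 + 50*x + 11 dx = -5*pi^3/3 + 11*pi + 25*pi^2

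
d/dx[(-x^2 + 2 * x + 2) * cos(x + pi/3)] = x^2*sin(x + pi/3) - 2*sqrt(2)*x*cos(x + pi/12) - 2*sqrt(2)*sin(x + pi/12)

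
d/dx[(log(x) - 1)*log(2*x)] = (2*log(x) - 1 + log(2))/x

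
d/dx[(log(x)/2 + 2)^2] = (log(x) + 4)/(2*x)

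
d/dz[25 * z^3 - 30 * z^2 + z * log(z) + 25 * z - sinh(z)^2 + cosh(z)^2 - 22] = 75*z^2 - 60*z + log(z) + 26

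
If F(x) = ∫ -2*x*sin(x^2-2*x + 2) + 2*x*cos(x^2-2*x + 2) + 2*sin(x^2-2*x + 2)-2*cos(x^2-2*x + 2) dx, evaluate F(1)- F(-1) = -cos(5) + cos(1) + sin(1) - sin(5)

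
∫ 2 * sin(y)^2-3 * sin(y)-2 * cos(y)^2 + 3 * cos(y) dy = -sin(2*y) + 3*sqrt(2)*sin(y + pi/4) + C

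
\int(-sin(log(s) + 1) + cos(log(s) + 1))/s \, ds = sqrt(2)*sin(log(s) + pi/4 + 1) + C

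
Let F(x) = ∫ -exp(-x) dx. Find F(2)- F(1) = -exp(-1) + exp(-2)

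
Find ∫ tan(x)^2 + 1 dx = tan(x) + C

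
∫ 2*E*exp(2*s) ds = exp(2*s + 1) + C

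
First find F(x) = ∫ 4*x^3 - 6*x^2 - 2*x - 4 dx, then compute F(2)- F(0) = -12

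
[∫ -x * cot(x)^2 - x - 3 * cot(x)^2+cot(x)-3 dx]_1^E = (E + 3)*cot(E) - 4*cot(1)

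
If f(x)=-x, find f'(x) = -1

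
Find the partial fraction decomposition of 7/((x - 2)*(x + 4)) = -7/(6*(x + 4)) + 7/(6*(x - 2))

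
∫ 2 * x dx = x^2 + C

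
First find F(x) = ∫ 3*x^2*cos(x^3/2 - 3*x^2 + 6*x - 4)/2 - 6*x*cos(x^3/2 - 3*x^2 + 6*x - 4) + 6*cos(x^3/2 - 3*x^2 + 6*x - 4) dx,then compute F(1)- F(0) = sin(4) - sin(1/2)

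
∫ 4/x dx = 4*log(x) + C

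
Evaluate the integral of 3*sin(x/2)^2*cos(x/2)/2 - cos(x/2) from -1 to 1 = -4*sin(1/2) + 2*sin(1/2)^3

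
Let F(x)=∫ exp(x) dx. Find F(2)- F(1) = -E + exp(2)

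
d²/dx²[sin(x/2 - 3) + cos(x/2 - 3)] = -sqrt(2)*cos(-x/2 + pi/4 + 3)/4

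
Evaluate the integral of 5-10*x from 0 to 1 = 0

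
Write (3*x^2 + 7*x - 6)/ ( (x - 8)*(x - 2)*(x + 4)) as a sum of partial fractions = 7/(36*(x + 4)) - 5/(9*(x - 2)) + 121/(36*(x - 8))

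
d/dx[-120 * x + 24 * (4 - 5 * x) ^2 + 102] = 1200*x - 1080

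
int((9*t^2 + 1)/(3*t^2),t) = 3*t - 1/(3*t) + C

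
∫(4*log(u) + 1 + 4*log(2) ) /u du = (2*log(2*u) + 1)*log(2*u) + C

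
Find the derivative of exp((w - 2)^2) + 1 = 2*w*exp(w^2 - 4*w + 4) - 4*exp(w^2 - 4*w + 4)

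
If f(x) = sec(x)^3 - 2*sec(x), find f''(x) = (2 - 13/cos(x)^2 + 12/cos(x)^4)/cos(x)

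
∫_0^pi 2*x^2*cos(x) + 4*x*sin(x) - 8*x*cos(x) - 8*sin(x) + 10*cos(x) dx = 0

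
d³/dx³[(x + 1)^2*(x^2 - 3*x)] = 24*x - 6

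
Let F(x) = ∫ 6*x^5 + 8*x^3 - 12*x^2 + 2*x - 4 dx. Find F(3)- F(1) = 784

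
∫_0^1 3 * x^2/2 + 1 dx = 3/2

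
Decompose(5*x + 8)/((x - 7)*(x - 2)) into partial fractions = -18/(5*(x - 2)) + 43/(5*(x - 7))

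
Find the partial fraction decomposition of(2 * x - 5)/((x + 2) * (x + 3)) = 11/(x + 3) - 9/(x + 2)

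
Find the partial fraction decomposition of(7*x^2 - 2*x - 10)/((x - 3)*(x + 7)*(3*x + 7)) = -295/(224*(3*x + 7)) + 347/(140*(x + 7)) + 47/(160*(x - 3))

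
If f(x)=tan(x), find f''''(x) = 24*tan(x)^5 + 40*tan(x)^3 + 16*tan(x)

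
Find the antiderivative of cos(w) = sin(w) + C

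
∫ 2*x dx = x^2 + C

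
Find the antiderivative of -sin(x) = cos(x) + C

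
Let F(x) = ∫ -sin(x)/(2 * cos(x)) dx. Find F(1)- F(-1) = 0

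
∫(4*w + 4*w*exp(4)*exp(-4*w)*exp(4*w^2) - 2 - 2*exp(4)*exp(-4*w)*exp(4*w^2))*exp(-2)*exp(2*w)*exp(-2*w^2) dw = 2*sinh(2*w^2 - 2*w + 2) + C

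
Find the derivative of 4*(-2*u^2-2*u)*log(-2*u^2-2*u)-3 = -16*u*log(-u^2 - u) - 16*u - 16*u*log(2) - 8*log(-u^2 - u) - 8 - 8*log(2)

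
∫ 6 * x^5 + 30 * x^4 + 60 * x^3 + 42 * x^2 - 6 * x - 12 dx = x^6 + 6*x^5 + 15*x^4 + 14*x^3 - 3*x^2 - 12*x + C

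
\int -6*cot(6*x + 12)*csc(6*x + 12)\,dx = csc(6*x + 12) + C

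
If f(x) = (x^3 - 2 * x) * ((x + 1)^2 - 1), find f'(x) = 5*x^4 + 8*x^3 - 6*x^2 - 8*x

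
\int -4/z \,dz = -4*log(2*z) + C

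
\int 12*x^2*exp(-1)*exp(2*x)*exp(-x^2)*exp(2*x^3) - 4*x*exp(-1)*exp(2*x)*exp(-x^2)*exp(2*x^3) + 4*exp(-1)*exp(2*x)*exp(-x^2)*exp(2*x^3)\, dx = 2*exp(2*x^3 - x^2 + 2*x - 1) + C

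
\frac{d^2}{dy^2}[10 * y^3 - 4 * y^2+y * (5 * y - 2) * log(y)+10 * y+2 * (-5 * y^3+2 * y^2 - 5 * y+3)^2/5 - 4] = (1500*y^5 - 800*y^4 + 1296*y^3 - 300*y^2 + 50*y*log(y) + 183*y - 10)/(5*y)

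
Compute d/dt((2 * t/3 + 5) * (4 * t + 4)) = 16*t/3 + 68/3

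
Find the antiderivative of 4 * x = 2*x^2 + C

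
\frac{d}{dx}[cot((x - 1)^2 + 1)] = 2*(1 - x)/sin(x^2 - 2*x + 2)^2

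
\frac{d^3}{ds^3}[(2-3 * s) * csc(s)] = (-3*s*cos(s)/sin(s) + 18*s*cos(s)/sin(s)^3 + 9 + 2*cos(s)/sin(s) - 18/sin(s)^2 - 12*cos(s)/sin(s)^3)/sin(s)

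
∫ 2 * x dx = x^2 + C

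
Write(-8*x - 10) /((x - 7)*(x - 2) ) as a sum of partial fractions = 26/(5*(x - 2)) - 66/(5*(x - 7))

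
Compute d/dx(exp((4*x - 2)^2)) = 32*x*exp(16*x^2 - 16*x + 4) - 16*exp(16*x^2 - 16*x + 4)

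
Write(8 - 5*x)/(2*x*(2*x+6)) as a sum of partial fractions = -23/(12*(x + 3)) + 2/(3*x)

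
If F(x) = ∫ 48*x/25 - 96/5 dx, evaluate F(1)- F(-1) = -192/5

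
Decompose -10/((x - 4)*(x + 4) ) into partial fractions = 5/(4*(x + 4)) - 5/(4*(x - 4))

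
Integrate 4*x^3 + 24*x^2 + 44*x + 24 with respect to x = x^4 + 8*x^3 + 22*x^2 + 24*x + C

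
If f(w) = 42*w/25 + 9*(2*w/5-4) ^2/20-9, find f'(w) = 18*w/125 + 6/25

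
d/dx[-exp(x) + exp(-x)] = (-exp(2*x) - 1)*exp(-x)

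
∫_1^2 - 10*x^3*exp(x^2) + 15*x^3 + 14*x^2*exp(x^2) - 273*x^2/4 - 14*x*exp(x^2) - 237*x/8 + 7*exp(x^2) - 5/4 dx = -8*exp(4) - 2379/16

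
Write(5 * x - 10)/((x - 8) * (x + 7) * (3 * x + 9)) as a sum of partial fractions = -1/(4*(x + 7)) + 25/(132*(x + 3)) + 2/(33*(x - 8))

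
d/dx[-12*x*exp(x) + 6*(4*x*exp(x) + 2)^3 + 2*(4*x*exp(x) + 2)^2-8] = 1152*x^3*exp(3*x) + 1152*x^2*exp(3*x) + 1216*x^2*exp(2*x) + 1216*x*exp(2*x) + 308*x*exp(x) + 308*exp(x)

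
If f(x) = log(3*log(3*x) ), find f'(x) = 1/(x*log(x) + x*log(3))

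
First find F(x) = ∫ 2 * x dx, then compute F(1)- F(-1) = 0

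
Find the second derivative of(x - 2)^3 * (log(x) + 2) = (6*x^3*log(x) + 17*x^3 - 12*x^2*log(x) - 42*x^2 + 12*x + 8)/x^2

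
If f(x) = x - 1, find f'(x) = 1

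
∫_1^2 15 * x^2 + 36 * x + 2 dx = 91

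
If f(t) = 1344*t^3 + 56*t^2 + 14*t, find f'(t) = 4032*t^2 + 112*t + 14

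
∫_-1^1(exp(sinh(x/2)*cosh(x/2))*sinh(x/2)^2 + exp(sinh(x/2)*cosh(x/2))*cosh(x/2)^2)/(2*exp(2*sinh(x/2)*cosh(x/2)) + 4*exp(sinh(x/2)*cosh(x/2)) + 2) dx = -(1 - exp(sinh(1)/2))/(1 + exp(sinh(1)/2))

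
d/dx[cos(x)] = -sin(x)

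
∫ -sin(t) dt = cos(t) + C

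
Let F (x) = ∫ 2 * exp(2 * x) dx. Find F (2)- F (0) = -1 + exp(4)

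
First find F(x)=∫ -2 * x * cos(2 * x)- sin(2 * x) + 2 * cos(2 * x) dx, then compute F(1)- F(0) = 0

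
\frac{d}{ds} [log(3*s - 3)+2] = 1/(s - 1)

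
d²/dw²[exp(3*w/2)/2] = 9*exp(3*w/2)/8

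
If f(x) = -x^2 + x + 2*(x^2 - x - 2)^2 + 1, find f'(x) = 8*x^3 - 12*x^2 - 14*x + 9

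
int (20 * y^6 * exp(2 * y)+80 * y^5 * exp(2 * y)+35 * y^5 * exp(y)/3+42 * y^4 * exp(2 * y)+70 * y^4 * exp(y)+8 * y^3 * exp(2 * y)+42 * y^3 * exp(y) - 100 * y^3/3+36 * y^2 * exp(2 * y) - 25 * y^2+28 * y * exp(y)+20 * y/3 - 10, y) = y*(6*y^2*exp(2*y) + 7*y*exp(y) - 5)*(5*y^3 + 5*y^2 - 2*y + 6)/3 + C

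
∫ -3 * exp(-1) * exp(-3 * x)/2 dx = exp(-3*x - 1)/2 + C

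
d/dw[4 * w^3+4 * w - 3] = 12*w^2 + 4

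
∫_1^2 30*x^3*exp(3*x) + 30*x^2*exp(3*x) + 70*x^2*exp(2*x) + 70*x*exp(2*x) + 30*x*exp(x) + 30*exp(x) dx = -10*exp(3) - 30*E + 25*exp(2) + 140*exp(4) + 80*exp(6)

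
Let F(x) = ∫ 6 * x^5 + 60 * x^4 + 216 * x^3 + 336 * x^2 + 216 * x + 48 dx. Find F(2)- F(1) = 2401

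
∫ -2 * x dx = -x^2 + C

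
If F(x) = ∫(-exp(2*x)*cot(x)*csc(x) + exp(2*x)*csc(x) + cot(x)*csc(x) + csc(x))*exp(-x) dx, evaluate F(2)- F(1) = (-E + exp(-1))*csc(1) + (-exp(-2) + exp(2))*csc(2)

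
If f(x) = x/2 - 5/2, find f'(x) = 1/2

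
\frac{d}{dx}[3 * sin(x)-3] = 3*cos(x)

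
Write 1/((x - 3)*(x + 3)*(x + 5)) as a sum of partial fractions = 1/(16*(x + 5)) - 1/(12*(x + 3)) + 1/(48*(x - 3))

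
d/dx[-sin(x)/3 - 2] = -cos(x)/3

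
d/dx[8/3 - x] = -1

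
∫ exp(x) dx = exp(x) + C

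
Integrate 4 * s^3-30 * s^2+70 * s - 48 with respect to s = s^4 - 10*s^3 + 35*s^2 - 48*s + C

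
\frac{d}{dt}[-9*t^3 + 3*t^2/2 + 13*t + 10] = -27*t^2 + 3*t + 13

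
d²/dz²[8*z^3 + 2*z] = 48*z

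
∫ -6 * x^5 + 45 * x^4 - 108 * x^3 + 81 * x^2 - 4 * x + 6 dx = -x^6 + 9*x^5 - 27*x^4 + 27*x^3 - 2*x^2 + 6*x + C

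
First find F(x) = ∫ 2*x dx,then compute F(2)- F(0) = 4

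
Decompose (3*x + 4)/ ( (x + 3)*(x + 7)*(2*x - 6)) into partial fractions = -17/(80*(x + 7)) + 5/(48*(x + 3)) + 13/(120*(x - 3))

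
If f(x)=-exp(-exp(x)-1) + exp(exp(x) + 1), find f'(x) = (exp(x) + exp(x + 2*exp(x) + 2))*exp(-exp(x) - 1)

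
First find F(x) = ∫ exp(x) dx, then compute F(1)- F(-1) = E - exp(-1)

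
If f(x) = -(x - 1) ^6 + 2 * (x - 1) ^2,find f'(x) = -6*x^5 + 30*x^4 - 60*x^3 + 60*x^2 - 26*x + 2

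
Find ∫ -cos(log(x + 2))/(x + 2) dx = -sin(log(x + 2)) + C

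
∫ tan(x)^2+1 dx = tan(x) + C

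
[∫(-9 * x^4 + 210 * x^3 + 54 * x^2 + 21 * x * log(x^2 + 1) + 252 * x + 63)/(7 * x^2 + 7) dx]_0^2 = 3*log(5)^2/4 + 3*log(5) + 522/7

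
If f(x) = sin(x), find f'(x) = cos(x)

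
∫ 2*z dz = z^2 + C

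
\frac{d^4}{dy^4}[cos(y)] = cos(y)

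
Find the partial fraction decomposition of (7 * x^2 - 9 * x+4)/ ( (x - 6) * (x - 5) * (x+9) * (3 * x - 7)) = 285/(1496*(3*x - 7)) - 163/(1785*(x + 9)) - 67/(56*(x - 5)) + 202/(165*(x - 6))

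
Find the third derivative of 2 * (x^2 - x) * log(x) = (4*x + 2)/x^2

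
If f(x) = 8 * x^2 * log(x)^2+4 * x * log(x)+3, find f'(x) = 16*x*log(x)^2 + 16*x*log(x) + 4*log(x) + 4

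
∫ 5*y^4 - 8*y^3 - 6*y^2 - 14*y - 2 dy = y^5 - 2*y^4 - 2*y^3 - 7*y^2 - 2*y + C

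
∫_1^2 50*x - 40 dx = 35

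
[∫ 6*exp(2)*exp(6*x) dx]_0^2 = -exp(2) + exp(14)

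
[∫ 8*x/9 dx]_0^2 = 16/9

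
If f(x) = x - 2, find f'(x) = 1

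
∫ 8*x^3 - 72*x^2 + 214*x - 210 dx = 2*x^4 - 24*x^3 + 107*x^2 - 210*x + C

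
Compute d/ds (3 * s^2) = 6*s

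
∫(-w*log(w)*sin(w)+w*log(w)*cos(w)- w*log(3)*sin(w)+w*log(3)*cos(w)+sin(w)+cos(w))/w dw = sqrt(2)*log(3*w)*sin(w + pi/4) + C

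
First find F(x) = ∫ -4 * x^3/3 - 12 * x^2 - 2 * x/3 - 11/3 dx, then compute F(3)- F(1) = -422/3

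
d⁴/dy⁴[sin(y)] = sin(y)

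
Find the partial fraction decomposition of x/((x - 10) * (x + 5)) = 1/(3*(x + 5)) + 2/(3*(x - 10))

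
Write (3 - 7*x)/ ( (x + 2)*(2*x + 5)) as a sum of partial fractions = -41/(2*x + 5) + 17/(x + 2)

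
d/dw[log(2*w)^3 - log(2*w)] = (3*log(w)^2 + 6*log(2)*log(w) - 1 + 3*log(2)^2)/w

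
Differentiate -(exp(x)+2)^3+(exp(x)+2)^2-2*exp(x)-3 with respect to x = -3*exp(3*x) - 10*exp(2*x) - 10*exp(x)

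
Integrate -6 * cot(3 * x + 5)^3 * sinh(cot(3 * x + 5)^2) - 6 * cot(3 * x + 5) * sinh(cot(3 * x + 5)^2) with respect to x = cosh(cot(3*x + 5)^2) + C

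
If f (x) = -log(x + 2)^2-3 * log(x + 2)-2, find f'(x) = (-2*log(x + 2) - 3)/(x + 2)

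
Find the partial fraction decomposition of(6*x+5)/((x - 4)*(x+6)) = 31/(10*(x + 6)) + 29/(10*(x - 4))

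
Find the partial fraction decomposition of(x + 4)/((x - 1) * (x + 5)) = 1/(6*(x + 5)) + 5/(6*(x - 1))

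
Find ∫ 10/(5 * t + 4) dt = 2*log(5*t + 4) + C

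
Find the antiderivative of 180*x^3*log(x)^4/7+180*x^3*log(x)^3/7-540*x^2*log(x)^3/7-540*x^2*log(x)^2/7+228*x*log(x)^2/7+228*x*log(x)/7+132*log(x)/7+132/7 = 3*x*(15*x^3*log(x)^3 - 60*x^2*log(x)^2 + 38*x*log(x) + 44)*log(x)/7 + C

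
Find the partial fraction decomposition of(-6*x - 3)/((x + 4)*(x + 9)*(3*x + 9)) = 17/(30*(x + 9)) - 7/(5*(x + 4)) + 5/(6*(x + 3))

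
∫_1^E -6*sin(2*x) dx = -3*cos(2) + 3*cos(2*E)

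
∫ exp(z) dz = exp(z) + C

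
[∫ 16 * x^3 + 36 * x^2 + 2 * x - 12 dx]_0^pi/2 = -4 + (-2 + 3*pi/2 + pi^2/2)^2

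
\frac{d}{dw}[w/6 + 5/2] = 1/6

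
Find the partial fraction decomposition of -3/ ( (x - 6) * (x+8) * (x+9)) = -1/(5*(x + 9)) + 3/(14*(x + 8)) - 1/(70*(x - 6))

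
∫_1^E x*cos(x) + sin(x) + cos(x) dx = -2*sin(1) + (1 + E)*sin(E)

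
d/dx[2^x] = 2^x*log(2)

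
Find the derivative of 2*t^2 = 4*t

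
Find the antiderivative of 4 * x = 2*x^2 + C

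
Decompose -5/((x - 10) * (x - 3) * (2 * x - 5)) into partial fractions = -4/(3*(2*x - 5)) + 5/(7*(x - 3)) - 1/(21*(x - 10))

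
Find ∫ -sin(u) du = cos(u) + C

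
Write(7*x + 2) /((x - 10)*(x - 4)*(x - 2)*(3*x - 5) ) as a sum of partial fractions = -369/(175*(3*x - 5)) + 1/(x - 2) - 5/(14*(x - 4)) + 3/(50*(x - 10))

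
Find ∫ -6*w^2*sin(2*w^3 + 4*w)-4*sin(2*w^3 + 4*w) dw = cos(2*w*(w^2 + 2)) + C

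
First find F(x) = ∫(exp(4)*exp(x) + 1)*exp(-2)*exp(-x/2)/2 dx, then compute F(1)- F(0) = -exp(2) - exp(-5/2) + exp(-2) + exp(5/2)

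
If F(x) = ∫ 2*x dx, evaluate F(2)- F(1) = 3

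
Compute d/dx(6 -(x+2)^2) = -2*x - 4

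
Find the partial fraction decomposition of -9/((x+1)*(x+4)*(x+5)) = -9/(4*(x + 5)) + 3/(x + 4) - 3/(4*(x + 1))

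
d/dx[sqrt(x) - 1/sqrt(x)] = (x + 1)/(2*x^(3/2))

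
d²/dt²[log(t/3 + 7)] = -1/(t^2 + 42*t + 441)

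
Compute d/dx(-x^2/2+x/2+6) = 1/2 - x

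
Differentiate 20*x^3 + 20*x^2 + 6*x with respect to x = 60*x^2 + 40*x + 6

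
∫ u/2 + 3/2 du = u^2/4 + 3*u/2 + C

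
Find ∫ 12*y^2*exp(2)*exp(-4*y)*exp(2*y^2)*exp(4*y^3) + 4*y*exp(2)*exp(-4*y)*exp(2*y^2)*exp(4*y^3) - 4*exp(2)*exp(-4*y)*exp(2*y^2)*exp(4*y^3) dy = exp(4*y^3 + 2*y^2 - 4*y + 2) + C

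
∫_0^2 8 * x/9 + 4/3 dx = 40/9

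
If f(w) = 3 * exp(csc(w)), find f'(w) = -3*exp(csc(w))*cot(w)*csc(w)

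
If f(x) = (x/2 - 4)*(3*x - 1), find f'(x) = 3*x - 25/2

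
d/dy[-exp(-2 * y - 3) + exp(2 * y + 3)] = (2*exp(4*y + 6) + 2)*exp(-2*y - 3)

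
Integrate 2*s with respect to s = s^2 + C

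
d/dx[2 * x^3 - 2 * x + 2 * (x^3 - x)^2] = 12*x^5 - 16*x^3 + 6*x^2 + 4*x - 2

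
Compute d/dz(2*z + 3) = 2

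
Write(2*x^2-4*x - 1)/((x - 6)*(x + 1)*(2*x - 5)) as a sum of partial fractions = -6/(49*(2*x - 5)) + 5/(49*(x + 1)) + 47/(49*(x - 6))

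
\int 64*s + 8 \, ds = 32*s^2 + 8*s + C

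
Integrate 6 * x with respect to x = 3*x^2 + C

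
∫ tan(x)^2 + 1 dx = tan(x) + C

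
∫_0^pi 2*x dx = pi^2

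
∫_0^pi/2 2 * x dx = pi^2/4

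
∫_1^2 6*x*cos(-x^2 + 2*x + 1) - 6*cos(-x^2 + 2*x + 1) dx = -3*sin(1) + 3*sin(2)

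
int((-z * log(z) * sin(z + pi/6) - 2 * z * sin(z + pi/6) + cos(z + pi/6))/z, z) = (log(z) + 2)*cos(z + pi/6) + C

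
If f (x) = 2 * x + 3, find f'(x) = 2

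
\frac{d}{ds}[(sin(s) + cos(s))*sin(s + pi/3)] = sqrt(2)*cos(2*s + pi/12)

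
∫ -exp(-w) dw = exp(-w) + C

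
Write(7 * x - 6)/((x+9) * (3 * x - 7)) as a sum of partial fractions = 31/(34*(3*x - 7)) + 69/(34*(x + 9))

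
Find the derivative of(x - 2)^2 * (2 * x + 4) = 6*x^2 - 8*x - 8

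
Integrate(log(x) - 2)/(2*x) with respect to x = (log(x) - 2)^2/4 + C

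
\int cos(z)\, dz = sin(z) + C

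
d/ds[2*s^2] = 4*s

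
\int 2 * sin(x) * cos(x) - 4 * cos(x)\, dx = (sin(x) - 2)^2 + C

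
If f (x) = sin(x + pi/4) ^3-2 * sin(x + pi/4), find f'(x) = 3*sin(3*x + pi/4)/4 - 5*cos(x + pi/4)/4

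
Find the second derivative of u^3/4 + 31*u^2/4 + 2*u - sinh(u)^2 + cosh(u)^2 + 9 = 3*u/2 + 31/2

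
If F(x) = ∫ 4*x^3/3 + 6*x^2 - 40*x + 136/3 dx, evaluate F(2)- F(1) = 13/3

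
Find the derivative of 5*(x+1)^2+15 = 10*x + 10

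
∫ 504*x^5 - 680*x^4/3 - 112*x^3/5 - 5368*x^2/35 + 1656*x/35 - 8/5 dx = 84*x^6 - 136*x^5/3 - 28*x^4/5 - 5368*x^3/105 + 828*x^2/35 - 8*x/5 + C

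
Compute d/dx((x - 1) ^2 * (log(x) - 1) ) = (2*x^2*log(x) - x^2 - 2*x*log(x) + 1)/x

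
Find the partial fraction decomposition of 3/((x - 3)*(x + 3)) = -1/(2*(x + 3)) + 1/(2*(x - 3))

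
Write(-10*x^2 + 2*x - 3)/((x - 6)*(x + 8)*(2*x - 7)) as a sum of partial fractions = 474/(115*(2*x - 7)) - 659/(322*(x + 8)) - 351/(70*(x - 6))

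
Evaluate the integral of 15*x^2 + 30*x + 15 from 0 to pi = -5 + 5*(1 + pi)^3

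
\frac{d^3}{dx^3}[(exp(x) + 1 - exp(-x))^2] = (8*exp(4*x) + 2*exp(3*x) + 2*exp(x) - 8)*exp(-2*x)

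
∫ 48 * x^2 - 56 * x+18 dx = 16*x^3 - 28*x^2 + 18*x + C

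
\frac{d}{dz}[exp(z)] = exp(z)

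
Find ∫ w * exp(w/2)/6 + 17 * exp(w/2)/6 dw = (w + 15)*exp(w/2)/3 + C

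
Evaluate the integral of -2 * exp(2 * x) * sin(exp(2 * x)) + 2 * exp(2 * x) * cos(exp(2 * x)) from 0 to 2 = sin(exp(4)) - sin(1) - cos(1) + cos(exp(4))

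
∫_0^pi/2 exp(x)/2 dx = -1/2 + exp(pi/2)/2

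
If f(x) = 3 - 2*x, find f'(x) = -2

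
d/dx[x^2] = 2*x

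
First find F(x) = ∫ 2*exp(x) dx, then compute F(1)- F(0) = -2 + 2*E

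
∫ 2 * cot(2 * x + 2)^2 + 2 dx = -cot(2*x + 2) + C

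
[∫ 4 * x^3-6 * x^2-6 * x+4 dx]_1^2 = -4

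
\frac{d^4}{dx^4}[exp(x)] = exp(x)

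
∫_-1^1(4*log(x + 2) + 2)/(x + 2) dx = 2*log(3) + 2*log(3)^2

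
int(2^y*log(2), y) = 2^y + C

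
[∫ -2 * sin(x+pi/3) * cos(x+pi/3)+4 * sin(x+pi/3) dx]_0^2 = -9/4 + (-2 + cos(pi/3 + 2))^2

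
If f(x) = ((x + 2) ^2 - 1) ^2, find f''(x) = 12*x^2 + 48*x + 44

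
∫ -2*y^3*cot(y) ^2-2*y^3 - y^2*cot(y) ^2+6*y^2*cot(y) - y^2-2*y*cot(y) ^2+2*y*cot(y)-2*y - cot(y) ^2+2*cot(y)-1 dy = (2*y^3 + y^2 + 2*y + 1)*cot(y) + C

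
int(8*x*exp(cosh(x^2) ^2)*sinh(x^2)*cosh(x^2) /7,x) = 2*exp(cosh(x^2)^2)/7 + C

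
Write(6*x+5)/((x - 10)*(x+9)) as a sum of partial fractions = 49/(19*(x + 9)) + 65/(19*(x - 10))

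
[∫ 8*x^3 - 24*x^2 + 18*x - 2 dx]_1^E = -3*(-1 + E)^2 + 2*(-1 + E)^4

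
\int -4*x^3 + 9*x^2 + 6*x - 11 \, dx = -x^4 + 3*x^3 + 3*x^2 - 11*x + C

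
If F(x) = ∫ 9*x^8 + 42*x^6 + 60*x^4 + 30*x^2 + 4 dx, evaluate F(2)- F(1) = 1719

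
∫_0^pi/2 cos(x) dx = 1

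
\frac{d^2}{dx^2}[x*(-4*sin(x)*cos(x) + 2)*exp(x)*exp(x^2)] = 2*(-4*x^3*sin(2*x) + 4*x^3 - 4*x^2*sin(2*x) - 8*x^2*cos(2*x) + 4*x^2 - 3*x*sin(2*x) - 4*x*cos(2*x) + 7*x - 2*sin(2*x) - 4*cos(2*x) + 2)*exp(x)*exp(x^2)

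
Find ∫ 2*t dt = t^2 + C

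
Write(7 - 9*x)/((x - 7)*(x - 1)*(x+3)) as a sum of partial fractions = 17/(20*(x + 3)) + 1/(12*(x - 1)) - 14/(15*(x - 7))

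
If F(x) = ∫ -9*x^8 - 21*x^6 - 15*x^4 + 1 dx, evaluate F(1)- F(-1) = -12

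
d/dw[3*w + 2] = 3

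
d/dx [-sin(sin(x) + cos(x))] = -sqrt(2)*cos(sqrt(2)*sin(x + pi/4))*cos(x + pi/4)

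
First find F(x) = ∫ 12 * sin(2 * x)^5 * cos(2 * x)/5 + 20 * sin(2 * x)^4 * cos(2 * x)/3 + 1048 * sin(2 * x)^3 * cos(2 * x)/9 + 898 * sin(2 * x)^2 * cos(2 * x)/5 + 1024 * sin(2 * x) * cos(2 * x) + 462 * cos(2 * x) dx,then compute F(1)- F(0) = -45 + 3*sin(2)^3/5 + sin(2)^2 + 21*sin(2) + 5*(sin(2)^3/5 + sin(2)^2/3 + 3 + 7*sin(2))^2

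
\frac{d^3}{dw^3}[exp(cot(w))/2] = -(3/2 + 3/tan(w) + 11/(2*tan(w)^2) + 6/tan(w)^3 + 9/(2*tan(w)^4) + 3/tan(w)^5 + 1/(2*tan(w)^6))*exp(1/tan(w))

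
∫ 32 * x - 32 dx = 16*x^2 - 32*x + C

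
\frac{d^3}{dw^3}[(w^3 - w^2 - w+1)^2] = 120*w^3 - 120*w^2 - 24*w + 24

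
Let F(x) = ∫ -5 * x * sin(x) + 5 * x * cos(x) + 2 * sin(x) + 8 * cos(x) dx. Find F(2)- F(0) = 13*cos(2) - 3 + 13*sin(2)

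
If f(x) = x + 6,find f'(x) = 1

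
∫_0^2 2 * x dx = 4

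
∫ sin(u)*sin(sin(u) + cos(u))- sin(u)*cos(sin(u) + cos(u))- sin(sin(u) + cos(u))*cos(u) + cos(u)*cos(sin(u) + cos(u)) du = sqrt(2)*sin(sqrt(2)*sin(u + pi/4) + pi/4) + C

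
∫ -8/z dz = -8*log(z) + C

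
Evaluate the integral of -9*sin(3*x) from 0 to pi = -6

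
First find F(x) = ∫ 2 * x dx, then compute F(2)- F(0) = 4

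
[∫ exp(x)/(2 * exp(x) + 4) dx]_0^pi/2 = -log(3)/2 + log(2 + exp(pi/2))/2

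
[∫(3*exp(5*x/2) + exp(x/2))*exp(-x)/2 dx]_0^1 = (E - exp(-1))*exp(1/2)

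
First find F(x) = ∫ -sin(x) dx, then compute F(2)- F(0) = -1 + cos(2)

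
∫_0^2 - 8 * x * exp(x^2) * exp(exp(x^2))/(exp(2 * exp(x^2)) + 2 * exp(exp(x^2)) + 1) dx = -4*exp(exp(4))/(1 + exp(exp(4))) + 4*E/(1 + E)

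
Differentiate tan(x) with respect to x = cos(x)^(-2)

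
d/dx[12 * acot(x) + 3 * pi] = -12/(x^2 + 1)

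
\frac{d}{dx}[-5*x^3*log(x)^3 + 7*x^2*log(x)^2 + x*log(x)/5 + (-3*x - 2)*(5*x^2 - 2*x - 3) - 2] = -15*x^2*log(x)^3 - 15*x^2*log(x)^2 - 45*x^2 + 14*x*log(x)^2 + 14*x*log(x) - 8*x + log(x)/5 + 66/5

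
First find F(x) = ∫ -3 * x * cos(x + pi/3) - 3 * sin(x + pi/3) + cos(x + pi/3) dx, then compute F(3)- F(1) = 2*sin(1 + pi/3) - 8*sin(pi/3 + 3)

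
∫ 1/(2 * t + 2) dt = log(t + 1)/2 + C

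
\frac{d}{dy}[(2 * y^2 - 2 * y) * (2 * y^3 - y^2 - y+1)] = 20*y^4 - 24*y^3 + 8*y - 2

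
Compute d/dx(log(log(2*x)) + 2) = 1/(x*log(x) + x*log(2))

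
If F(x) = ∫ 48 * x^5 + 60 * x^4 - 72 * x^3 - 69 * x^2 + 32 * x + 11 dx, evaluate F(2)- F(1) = 504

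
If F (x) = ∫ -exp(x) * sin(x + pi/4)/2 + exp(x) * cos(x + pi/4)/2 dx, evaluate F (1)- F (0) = -sqrt(2)/4 + E*cos(pi/4 + 1)/2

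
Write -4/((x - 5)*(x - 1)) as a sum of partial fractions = 1/(x - 1) - 1/(x - 5)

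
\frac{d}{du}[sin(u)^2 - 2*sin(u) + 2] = 2*(sin(u) - 1)*cos(u)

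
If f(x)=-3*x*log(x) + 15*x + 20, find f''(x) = -3/x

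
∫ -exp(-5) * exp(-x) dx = exp(-x - 5) + C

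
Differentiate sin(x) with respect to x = cos(x)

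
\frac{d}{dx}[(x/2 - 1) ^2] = x/2 - 1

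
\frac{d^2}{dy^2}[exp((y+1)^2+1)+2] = 4*y^2*exp(y^2 + 2*y + 2) + 8*y*exp(y^2 + 2*y + 2) + 6*exp(y^2 + 2*y + 2)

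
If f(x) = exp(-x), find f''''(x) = exp(-x)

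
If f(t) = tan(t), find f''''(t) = 24*tan(t)^5 + 40*tan(t)^3 + 16*tan(t)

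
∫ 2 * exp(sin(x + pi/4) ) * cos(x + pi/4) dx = 2*exp(sin(x + pi/4)) + C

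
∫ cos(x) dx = sin(x) + C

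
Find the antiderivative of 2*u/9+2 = u^2/9 + 2*u + C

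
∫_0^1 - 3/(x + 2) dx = -3*log(3) + 3*log(2)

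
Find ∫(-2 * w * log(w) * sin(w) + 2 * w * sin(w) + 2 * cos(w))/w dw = (2*log(w) - 2)*cos(w) + C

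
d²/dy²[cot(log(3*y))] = (1 + 2*cos(log(y) + log(3))/sin(log(y) + log(3)))/(y^2*sin(log(y) + log(3))^2)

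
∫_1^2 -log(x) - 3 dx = -2 - 2*log(2)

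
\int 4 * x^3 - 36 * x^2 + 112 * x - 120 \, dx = x^4 - 12*x^3 + 56*x^2 - 120*x + C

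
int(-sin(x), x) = cos(x) + C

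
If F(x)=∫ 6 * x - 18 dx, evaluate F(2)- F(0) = -24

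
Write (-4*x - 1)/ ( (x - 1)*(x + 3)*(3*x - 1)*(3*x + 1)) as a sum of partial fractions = 3/(64*(3*x + 1)) + 21/(40*(3*x - 1)) - 11/(320*(x + 3)) - 5/(32*(x - 1))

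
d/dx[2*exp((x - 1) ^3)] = 6*x^2*exp(x^3 - 3*x^2 + 3*x - 1) - 12*x*exp(x^3 - 3*x^2 + 3*x - 1) + 6*exp(x^3 - 3*x^2 + 3*x - 1)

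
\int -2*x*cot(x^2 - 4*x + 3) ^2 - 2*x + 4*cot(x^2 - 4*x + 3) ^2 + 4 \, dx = cot((x - 2)^2 - 1) + C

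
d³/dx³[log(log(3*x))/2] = (2*log(x)^2 + 3*log(x) + 4*log(3)*log(x) + 2 + 2*log(3)^2 + 3*log(3))/(2*x^3*log(x)^3 + 6*x^3*log(3)*log(x)^2 + 6*x^3*log(3)^2*log(x) + 2*x^3*log(3)^3)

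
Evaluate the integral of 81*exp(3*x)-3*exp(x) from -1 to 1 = -3*E - 27*exp(-3) + 3*exp(-1) + 27*exp(3)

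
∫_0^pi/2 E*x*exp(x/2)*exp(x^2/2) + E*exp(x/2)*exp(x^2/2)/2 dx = -E + exp(pi/4 + 1 + pi^2/8)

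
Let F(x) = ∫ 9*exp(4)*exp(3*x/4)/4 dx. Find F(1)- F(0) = -3*exp(4) + 3*exp(19/4)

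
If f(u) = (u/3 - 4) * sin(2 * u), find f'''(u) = -8*u*cos(2*u)/3 - 4*sin(2*u) + 32*cos(2*u)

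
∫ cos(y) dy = sin(y) + C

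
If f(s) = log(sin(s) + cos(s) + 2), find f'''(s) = 2*cos(2*s)/(2*sqrt(2)*sin(s)^2*cos(s + pi/4) + 12*sin(s)*cos(s) + 15*sin(s) + 13*cos(s) + 14)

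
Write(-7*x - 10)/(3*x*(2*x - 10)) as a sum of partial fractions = -3/(2*(x - 5)) + 1/(3*x)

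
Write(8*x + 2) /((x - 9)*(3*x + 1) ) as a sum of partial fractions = 1/(14*(3*x + 1)) + 37/(14*(x - 9))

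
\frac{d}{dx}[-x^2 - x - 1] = -2*x - 1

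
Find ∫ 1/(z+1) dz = log(-2*z - 2) + C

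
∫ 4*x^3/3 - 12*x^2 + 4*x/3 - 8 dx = x^4/3 - 4*x^3 + 2*x^2/3 - 8*x + C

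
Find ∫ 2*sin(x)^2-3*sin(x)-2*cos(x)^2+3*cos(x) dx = -sin(2*x) + 3*sqrt(2)*sin(x + pi/4) + C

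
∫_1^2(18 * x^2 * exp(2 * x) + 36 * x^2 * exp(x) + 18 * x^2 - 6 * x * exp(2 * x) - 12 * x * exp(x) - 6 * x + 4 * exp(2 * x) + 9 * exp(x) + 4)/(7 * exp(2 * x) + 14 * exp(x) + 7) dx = -E/(7*(1 + E)) + exp(2)/(7*(1 + exp(2))) + 37/7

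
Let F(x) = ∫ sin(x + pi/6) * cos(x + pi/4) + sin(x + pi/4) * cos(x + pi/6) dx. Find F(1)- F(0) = -sqrt(2)/4 + sin(pi/6 + 1)*sin(pi/4 + 1)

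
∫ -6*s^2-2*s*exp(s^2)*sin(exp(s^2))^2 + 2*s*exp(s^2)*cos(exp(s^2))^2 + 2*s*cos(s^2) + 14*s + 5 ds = -2*s^3 + 7*s^2 + 5*s + sin(s^2) + sin(2*exp(s^2))/2 + C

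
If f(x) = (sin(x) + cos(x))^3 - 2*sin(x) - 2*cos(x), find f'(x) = sqrt(2)*(3*sin(3*x + pi/4) - cos(x + pi/4))/2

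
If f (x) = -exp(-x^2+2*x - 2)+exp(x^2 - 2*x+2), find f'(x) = (2*x*exp(2*x^2 - 4*x + 4) + 2*x - 2*exp(2*x^2 - 4*x + 4) - 2)*exp(-x^2 + 2*x - 2)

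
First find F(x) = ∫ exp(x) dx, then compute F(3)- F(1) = -E + exp(3)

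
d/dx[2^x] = 2^x*log(2)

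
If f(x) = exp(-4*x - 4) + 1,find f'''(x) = -64*exp(-4*x - 4)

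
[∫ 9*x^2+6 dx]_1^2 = 27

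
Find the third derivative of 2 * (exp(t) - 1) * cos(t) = -4*sqrt(2)*exp(t)*sin(t + pi/4) - 2*sin(t)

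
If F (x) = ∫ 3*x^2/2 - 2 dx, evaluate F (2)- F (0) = 0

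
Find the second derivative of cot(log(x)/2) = sqrt(2)*sin(log(x)/2 + pi/4)/(2*x^2*sin(log(x)/2)^3)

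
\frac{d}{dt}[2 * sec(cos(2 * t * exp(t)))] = 8*(t + 1)*exp(t)*sin(t*exp(t))*sin(2*sin(t*exp(t))^2 - 1)*cos(t*exp(t))/cos(2*sin(t*exp(t))^2 - 1)^2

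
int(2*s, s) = s^2 + C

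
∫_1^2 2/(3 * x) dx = 2*log(2)/3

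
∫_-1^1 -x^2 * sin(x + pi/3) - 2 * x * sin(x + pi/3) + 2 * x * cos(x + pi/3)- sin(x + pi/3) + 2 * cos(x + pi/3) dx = 4*cos(1 + pi/3)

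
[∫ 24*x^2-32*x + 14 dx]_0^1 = 6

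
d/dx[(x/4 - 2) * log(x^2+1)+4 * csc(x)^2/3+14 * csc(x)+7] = (3*x^2*log(x^2 + 1) - 32*x^2*cot(x)*csc(x)^2 - 168*x^2*cot(x)*csc(x) + 6*x^2 - 48*x + 3*log(x^2 + 1) - 32*cot(x)*csc(x)^2 - 168*cot(x)*csc(x))/(12*x^2 + 12)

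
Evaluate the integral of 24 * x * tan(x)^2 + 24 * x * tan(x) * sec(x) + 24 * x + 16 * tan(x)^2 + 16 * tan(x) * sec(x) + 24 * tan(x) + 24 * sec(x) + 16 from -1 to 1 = 32*tan(1) + 48*sec(1)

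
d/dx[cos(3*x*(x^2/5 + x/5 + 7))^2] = -3*(3*x^2/5 + 2*x/5 + 7)*sin(6*x*(x^2/5 + x/5 + 7))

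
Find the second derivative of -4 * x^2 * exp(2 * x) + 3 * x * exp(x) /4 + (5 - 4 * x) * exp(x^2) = -16*x^3*exp(x^2) - 16*x^2*exp(2*x) + 20*x^2*exp(x^2) - 32*x*exp(2*x) + 3*x*exp(x)/4 - 24*x*exp(x^2) - 8*exp(2*x) + 3*exp(x)/2 + 10*exp(x^2)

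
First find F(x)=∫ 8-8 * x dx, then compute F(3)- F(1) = -16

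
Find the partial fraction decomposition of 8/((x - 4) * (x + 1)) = -8/(5*(x + 1)) + 8/(5*(x - 4))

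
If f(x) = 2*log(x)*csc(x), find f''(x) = 2*(-x^2*log(x) + 2*x^2*log(x)/sin(x)^2 - 2*x*cos(x)/sin(x) - 1)/(x^2*sin(x))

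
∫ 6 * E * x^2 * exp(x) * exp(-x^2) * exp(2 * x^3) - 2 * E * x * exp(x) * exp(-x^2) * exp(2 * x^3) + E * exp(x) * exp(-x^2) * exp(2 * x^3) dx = exp(2*x^3 - x^2 + x + 1) + C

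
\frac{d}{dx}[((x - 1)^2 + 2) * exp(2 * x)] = 2*x^2*exp(2*x) - 2*x*exp(2*x) + 4*exp(2*x)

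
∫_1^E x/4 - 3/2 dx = (-4 + E/4)*(E/2 + 2) + 75/8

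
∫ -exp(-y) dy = exp(-y) + C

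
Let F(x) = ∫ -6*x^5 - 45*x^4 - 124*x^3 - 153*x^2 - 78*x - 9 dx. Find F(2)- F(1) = -1290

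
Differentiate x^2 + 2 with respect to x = 2*x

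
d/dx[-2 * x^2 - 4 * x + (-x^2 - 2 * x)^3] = -6*x^5 - 30*x^4 - 48*x^3 - 24*x^2 - 4*x - 4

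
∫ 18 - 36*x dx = -18*x^2 + 18*x + C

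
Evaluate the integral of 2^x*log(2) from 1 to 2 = 2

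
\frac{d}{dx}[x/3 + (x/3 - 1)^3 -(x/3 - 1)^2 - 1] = x^2/9 - 8*x/9 + 2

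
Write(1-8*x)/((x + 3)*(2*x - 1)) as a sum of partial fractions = -6/(7*(2*x - 1)) - 25/(7*(x + 3))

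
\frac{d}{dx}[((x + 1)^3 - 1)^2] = 6*x^5 + 30*x^4 + 60*x^3 + 54*x^2 + 18*x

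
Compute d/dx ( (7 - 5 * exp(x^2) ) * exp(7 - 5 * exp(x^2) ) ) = (50*x*exp(2*x^2) - 80*x*exp(x^2))*exp(7 - 5*exp(x^2))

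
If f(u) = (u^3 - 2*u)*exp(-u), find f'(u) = (-u^3 + 3*u^2 + 2*u - 2)*exp(-u)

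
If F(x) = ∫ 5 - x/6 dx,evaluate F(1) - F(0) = 59/12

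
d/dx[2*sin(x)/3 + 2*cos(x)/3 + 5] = -2*sin(x)/3 + 2*cos(x)/3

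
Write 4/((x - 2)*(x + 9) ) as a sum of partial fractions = -4/(11*(x + 9)) + 4/(11*(x - 2))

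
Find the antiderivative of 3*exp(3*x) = exp(3*x) + C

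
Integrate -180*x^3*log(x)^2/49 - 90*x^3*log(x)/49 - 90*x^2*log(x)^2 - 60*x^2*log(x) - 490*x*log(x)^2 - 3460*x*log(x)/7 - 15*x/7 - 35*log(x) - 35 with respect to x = 5*x*(3*x + 49)*(-x*(3*x + 49)*log(x) - 7)*log(x)/49 + C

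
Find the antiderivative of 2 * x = x^2 + C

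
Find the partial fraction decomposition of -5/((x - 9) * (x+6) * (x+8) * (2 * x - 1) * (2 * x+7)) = -1/(225*(2*x + 7)) + 5/(3757*(2*x - 1)) - 5/(5202*(x + 8)) + 1/(390*(x + 6)) - 1/(21675*(x - 9))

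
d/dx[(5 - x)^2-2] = 2*x - 10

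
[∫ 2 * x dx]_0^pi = pi^2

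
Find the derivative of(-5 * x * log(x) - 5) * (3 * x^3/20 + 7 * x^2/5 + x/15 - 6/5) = -3*x^3*log(x) - 3*x^3/4 - 21*x^2*log(x) - 37*x^2/4 - 2*x*log(x)/3 - 43*x/3 + 6*log(x) + 17/3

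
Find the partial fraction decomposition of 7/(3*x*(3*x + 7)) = -1/(3*x + 7) + 1/(3*x)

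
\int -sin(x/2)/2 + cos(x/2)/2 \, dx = sqrt(2)*sin(x/2 + pi/4) + C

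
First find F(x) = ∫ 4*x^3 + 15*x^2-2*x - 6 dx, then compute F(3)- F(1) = 190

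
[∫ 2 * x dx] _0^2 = 4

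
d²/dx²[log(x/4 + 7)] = -1/(x^2 + 56*x + 784)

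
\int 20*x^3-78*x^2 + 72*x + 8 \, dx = 5*x^4 - 26*x^3 + 36*x^2 + 8*x + C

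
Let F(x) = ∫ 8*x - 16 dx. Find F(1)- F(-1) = -32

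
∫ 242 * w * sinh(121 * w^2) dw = cosh(121*w^2) + C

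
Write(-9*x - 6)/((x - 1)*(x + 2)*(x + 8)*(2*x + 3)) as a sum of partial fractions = -12/(13*(2*x + 3)) - 11/(117*(x + 8)) + 2/(3*(x + 2)) - 1/(9*(x - 1))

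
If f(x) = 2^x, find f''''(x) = 2^x*log(2)^4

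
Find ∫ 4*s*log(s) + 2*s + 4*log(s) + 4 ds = 2*s*(s + 2)*log(s) + C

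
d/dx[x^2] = 2*x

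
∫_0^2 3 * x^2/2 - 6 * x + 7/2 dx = -1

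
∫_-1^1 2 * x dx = 0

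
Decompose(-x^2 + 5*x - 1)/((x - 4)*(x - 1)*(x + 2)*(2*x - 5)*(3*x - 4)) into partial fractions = 9/(16*(3*x - 4)) - 4/(27*(2*x - 5)) - 1/(108*(x + 2)) - 1/(9*(x - 1)) + 1/(144*(x - 4))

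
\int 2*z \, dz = z^2 + C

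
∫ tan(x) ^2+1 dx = tan(x) + C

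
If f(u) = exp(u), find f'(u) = exp(u)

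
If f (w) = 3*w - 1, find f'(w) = 3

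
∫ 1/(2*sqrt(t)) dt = sqrt(t) + C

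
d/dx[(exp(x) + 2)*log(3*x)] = (x*exp(x)*log(x) + x*exp(x)*log(3) + exp(x) + 2)/x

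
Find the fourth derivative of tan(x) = 24*tan(x)^5 + 40*tan(x)^3 + 16*tan(x)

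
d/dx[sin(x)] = cos(x)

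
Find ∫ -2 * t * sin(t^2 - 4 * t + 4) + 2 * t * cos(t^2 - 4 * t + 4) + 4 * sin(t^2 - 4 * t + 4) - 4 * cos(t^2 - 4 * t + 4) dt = sin((t - 2)^2) + cos((t - 2)^2) + C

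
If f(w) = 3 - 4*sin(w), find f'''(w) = 4*cos(w)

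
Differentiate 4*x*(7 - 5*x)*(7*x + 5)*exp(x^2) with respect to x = -280*x^4*exp(x^2) + 192*x^3*exp(x^2) - 140*x^2*exp(x^2) + 192*x*exp(x^2) + 140*exp(x^2)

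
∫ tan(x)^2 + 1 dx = tan(x) + C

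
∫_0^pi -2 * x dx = -pi^2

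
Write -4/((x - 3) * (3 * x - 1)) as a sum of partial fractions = 3/(2*(3*x - 1)) - 1/(2*(x - 3))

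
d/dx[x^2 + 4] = 2*x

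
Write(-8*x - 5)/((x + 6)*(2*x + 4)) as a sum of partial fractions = -43/(8*(x + 6)) + 11/(8*(x + 2))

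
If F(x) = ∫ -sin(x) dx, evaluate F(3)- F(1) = cos(3) - cos(1)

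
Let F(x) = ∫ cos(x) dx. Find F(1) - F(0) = sin(1)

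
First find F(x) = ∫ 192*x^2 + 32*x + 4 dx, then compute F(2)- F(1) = 500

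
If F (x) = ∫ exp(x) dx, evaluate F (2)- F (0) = -1 + exp(2)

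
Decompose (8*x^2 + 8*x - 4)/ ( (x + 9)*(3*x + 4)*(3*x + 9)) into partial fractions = -4/(345*(3*x + 4)) + 286/(207*(x + 9)) - 22/(45*(x + 3))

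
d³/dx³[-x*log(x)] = x^(-2)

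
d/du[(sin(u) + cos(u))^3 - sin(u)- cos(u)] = sqrt(2)*(3*sin(3*u + pi/4) + cos(u + pi/4))/2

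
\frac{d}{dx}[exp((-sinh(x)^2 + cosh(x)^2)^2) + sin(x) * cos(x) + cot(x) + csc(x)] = -2*sin(x)^2 - 1/tan(x)^2 - cos(x)/sin(x)^2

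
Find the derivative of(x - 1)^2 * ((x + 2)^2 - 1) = 4*x^3 + 6*x^2 - 8*x - 2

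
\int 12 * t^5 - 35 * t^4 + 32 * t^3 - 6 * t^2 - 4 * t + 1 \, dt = 2*t^6 - 7*t^5 + 8*t^4 - 2*t^3 - 2*t^2 + t + C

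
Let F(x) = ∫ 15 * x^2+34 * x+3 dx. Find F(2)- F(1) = 89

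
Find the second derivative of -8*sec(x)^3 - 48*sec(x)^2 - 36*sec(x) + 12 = 12*(-32*sin(x)^2/cos(x) - 23*cos(x) + 32*cos(2*x) + 3*cos(3*x) - 64)/(cos(2*x) + 1)^2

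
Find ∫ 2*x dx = x^2 + C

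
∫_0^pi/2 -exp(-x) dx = -1 + exp(-pi/2)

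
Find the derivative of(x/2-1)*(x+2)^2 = 3*x^2/2 + 2*x - 2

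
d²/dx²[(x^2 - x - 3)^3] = 30*x^4 - 60*x^3 - 72*x^2 + 102*x + 36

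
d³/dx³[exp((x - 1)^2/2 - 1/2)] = x^3*exp(x^2/2 - x) - 3*x^2*exp(x^2/2 - x) + 6*x*exp(x^2/2 - x) - 4*exp(x^2/2 - x)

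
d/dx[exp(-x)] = -exp(-x)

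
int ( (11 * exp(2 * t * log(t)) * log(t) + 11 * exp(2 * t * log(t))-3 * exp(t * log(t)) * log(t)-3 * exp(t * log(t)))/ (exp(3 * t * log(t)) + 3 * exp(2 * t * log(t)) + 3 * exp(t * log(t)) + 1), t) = (10*exp(2*t*log(t)) + 9*exp(t*log(t)) + 6)/(exp(2*t*log(t)) + 2*exp(t*log(t)) + 1) + C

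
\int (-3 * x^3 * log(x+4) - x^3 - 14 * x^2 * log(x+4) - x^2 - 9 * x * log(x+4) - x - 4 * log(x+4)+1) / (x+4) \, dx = (-x^3 - x^2 - x + 1)*log(x + 4) + C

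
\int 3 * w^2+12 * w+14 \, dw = w^3 + 6*w^2 + 14*w + C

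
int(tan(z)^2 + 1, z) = tan(z) + C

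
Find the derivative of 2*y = 2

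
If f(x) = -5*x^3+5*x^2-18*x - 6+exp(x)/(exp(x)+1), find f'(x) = (-15*x^2*exp(2*x) - 30*x^2*exp(x) - 15*x^2 + 10*x*exp(2*x) + 20*x*exp(x) + 10*x - 18*exp(2*x) - 35*exp(x) - 18)/(exp(2*x) + 2*exp(x) + 1)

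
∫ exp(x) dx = exp(x) + C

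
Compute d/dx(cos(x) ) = -sin(x)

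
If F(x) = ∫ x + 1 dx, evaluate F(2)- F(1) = 5/2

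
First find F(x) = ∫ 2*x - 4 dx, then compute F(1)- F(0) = -3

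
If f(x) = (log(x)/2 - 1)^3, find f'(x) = (3*log(x)^2 - 12*log(x) + 12)/(8*x)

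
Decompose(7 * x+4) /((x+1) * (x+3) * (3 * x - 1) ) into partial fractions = 57/(40*(3*x - 1)) - 17/(20*(x + 3)) + 3/(8*(x + 1))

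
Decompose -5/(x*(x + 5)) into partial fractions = 1/(x + 5) - 1/x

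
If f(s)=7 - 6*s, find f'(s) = -6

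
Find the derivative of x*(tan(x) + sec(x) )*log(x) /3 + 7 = (2*x*log(x)*sin(x) + 2*x*log(x) + log(x)*sin(2*x) + 2*log(x)*cos(x) + sin(2*x) + 2*cos(x))/(3*(cos(2*x) + 1))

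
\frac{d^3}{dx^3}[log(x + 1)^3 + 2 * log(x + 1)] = (6*log(x + 1)^2 - 18*log(x + 1) + 10)/(x^3 + 3*x^2 + 3*x + 1)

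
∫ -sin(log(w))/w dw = cos(log(w)) + C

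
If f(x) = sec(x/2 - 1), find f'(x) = tan(x/2 - 1)*sec(x/2 - 1)/2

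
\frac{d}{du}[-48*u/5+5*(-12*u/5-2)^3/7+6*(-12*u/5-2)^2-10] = -5184*u^2/175 + 3456*u/175 + 192/7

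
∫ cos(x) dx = sin(x) + C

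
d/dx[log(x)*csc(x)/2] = (-x*log(x)*cot(x)*csc(x) + csc(x))/(2*x)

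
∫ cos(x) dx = sin(x) + C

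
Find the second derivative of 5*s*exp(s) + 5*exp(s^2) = 20*s^2*exp(s^2) + 5*s*exp(s) + 10*exp(s) + 10*exp(s^2)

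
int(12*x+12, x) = 6*x^2 + 12*x + C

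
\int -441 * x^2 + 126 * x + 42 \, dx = -147*x^3 + 63*x^2 + 42*x + C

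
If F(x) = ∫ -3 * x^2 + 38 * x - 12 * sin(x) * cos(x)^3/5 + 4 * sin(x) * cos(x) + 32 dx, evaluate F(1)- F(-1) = 62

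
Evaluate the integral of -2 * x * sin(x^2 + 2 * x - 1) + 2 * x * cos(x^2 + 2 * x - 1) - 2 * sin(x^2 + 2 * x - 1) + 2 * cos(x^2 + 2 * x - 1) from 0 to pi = sqrt(2)*(cos(-pi^2 + pi/4 + 1) - cos(pi/4 + 1))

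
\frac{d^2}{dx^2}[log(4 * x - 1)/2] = -8/(16*x^2 - 8*x + 1)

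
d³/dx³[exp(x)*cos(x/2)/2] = (-11*sin(x/2) + 2*cos(x/2))*exp(x)/16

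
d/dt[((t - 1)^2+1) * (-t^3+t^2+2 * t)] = -5*t^4 + 12*t^3 - 6*t^2 - 4*t + 4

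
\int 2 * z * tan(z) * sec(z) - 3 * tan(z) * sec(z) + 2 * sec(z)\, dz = (2*z - 3)*sec(z) + C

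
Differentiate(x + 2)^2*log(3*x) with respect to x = (2*x^2*log(x) + x^2 + 2*x^2*log(3) + 4*x*log(x) + 4*x + 4*x*log(3) + 4)/x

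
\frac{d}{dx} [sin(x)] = cos(x)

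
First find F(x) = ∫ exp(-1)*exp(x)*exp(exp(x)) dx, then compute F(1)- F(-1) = -exp(-1 + exp(-1)) + exp(-1 + E)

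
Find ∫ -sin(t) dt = cos(t) + C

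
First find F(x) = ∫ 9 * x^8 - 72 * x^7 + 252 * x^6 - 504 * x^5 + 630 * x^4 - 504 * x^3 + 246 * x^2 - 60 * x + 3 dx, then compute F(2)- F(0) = -2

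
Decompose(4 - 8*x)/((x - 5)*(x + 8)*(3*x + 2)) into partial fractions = -42/(187*(3*x + 2)) + 34/(143*(x + 8)) - 36/(221*(x - 5))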